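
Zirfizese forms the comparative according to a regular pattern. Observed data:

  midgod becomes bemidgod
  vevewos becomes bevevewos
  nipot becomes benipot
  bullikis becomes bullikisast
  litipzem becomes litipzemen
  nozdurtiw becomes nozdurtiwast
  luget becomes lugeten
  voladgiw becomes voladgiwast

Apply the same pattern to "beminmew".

beminmewen

"beminmew" has last vowel 'e'. The stems whose last vowel is 'e' (luget → lugeten, litipzem → litipzemen) add -en.
So beminmew → beminmewen.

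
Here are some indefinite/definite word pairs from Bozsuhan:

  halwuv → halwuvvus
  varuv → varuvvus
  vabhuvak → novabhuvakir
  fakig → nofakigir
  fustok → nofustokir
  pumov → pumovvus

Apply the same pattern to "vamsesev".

vamsesevvus

"vamsesev" ends in -v. The stems ending in -v (varuv → varuvvus, halwuv → halwuvvus, pumov → pumovvus) double the final consonant and add -us.
The other pattern: stems ending in -g or -k add no- … -ir around the stem.
So vamsesev → vamsesevvus.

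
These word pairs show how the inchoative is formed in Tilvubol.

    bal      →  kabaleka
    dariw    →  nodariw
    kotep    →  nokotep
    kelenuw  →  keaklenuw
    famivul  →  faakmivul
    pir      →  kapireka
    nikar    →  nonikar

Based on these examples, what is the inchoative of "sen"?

kaseneka

"sen" has 1 vowel. The stems with 1 vowel (pir → kapireka, bal → kabaleka) add ka- … -eka around the stem.
The other patterns: stems with 2 vowels add the prefix no-; stems with 3 vowels insert -ak- after the first vowel.
So sen → kaseneka.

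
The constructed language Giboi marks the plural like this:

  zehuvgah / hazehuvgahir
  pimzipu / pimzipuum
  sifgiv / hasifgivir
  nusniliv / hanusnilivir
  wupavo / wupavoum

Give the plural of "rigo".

rigoum

nusniliv and pimzipu both have 3 vowels yet inflect differently (hanusnilivir, pimzipuum), so the number of vowels is not what conditions the rule; whether the stem ends in a vowel or a consonant is.
"rigo" ends in a vowel. The stems ending in a vowel (pimzipu → pimzipuum, wupavo → wupavoum) add -um.
So rigo → rigoum.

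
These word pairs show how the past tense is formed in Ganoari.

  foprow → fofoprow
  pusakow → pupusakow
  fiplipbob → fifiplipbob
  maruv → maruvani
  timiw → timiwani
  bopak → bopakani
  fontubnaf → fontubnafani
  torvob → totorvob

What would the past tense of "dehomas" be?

pusakow and timiw both end in -w yet inflect differently (pupusakow, timiwani), so the final letter is not what conditions the rule; the last vowel is.
"dehomas" has last vowel 'a'. The stems whose last vowel is 'a' (fontubnaf → fontubnafani, bopak → bopakani) add -ani.
So dehomas → dehomasani.

dehomasani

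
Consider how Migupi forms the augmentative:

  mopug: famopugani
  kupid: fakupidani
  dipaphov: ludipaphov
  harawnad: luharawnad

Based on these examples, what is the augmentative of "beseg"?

fabesegani

kupid and harawnad both end in -d yet inflect differently (fakupidani, luharawnad), so the final letter is not what conditions the rule; the number of vowels is.
"beseg" has 2 vowels. The stems with 2 vowels (mopug → famopugani, kupid → fakupidani) add fa- … -ani around the stem.
The other pattern: stems with 3 vowels add the prefix lu-.
So beseg → fabesegani.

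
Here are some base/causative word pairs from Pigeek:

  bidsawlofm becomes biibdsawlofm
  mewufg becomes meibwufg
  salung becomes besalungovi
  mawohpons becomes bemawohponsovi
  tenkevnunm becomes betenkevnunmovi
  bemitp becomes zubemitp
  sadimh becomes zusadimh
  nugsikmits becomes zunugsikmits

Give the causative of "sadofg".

saibdofg

mewufg and salung both end in -g yet inflect differently (meibwufg, besalungovi), so the final letter is not what conditions the rule; the second-to-last letter is.
"sadofg" has second-to-last letter 'f'. The stems whose second-to-last letter is 'f' (bidsawlofm → biibdsawlofm, mewufg → meibwufg) insert -ib- after the first vowel.
The other patterns: stems whose second-to-last letter is 'n' add be- … -ovi around the stem; stems whose second-to-last letter is 'm' or 't' add the prefix zu-.
So sadofg → saibdofg.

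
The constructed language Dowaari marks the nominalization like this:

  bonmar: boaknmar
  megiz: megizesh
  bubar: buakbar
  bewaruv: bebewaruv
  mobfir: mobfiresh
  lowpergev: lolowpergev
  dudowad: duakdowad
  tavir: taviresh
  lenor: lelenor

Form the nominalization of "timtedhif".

bubar and tavir both end in -r yet inflect differently (buakbar, taviresh), so the final letter is not what conditions the rule; the last vowel is.
"timtedhif" has last vowel 'i'. The stems whose last vowel is 'i' (tavir → taviresh, mobfir → mobfiresh, megiz → megizesh) add -esh.
The other patterns: stems whose last vowel is 'a' insert -ak- after the first vowel; stems whose last vowel is 'e', 'o' or 'u' repeat the first consonant+vowel as a prefix.
So timtedhif → timtedhifesh.

timtedhifesh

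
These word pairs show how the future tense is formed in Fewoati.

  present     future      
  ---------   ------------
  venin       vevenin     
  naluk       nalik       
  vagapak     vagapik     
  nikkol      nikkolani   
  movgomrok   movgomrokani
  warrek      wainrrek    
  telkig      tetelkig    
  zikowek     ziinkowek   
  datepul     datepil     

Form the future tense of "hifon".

warrek and movgomrok both end in -k yet inflect differently (wainrrek, movgomrokani), so the final letter is not what conditions the rule; the last vowel is.
"hifon" has last vowel 'o'. The stems whose last vowel is 'o' (movgomrok → movgomrokani, nikkol → nikkolani) add -ani.
So hifon → hifonani.

hifonani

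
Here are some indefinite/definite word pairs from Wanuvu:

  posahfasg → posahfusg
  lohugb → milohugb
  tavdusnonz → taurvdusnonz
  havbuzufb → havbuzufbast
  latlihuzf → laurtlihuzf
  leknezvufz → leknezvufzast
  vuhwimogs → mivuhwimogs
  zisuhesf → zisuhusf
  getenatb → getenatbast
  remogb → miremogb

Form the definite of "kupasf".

kupusf

getenatb and remogb both end in -b yet inflect differently (getenatbast, miremogb), so the final letter is not what conditions the rule; the second-to-last letter is.
"kupasf" has second-to-last letter 's'. The stems whose second-to-last letter is 's' (zisuhesf → zisuhusf, posahfasg → posahfusg) change the last vowel to 'u'.
The other patterns: stems whose second-to-last letter is 'f' or 't' add -ast; stems whose second-to-last letter is 'g' add the prefix mi-; stems whose second-to-last letter is 'n' or 'z' insert -ur- after the first vowel.
So kupasf → kupusf.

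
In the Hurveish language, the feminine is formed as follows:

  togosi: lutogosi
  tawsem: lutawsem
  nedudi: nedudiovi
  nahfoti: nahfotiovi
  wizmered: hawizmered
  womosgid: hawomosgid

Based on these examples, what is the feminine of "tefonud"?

togosi and nedudi both end in -i yet inflect differently (lutogosi, nedudiovi), so the final letter is not what conditions the rule; the first letter is.
"tefonud" begins with t-. The stems beginning with t- (togosi → lutogosi, tawsem → lutawsem) add the prefix lu-.
So tefonud → lutefonud.

lutefonud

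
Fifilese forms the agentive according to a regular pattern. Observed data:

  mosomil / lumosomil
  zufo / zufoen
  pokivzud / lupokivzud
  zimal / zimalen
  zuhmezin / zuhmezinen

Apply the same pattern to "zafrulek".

zimal and mosomil both end in -l yet inflect differently (zimalen, lumosomil), so the final letter is not what conditions the rule; the first letter is.
"zafrulek" begins with z-. The stems beginning with z- (zuhmezin → zuhmezinen, zufo → zufoen, zimal → zimalen) add -en.
The other pattern: stems beginning with m- or p- add the prefix lu-.
So zafrulek → zafruleken.

zafruleken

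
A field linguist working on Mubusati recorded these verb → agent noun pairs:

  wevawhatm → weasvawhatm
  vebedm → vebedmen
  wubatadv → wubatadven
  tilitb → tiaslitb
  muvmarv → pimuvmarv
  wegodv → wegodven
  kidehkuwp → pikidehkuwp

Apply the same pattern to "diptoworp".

wevawhatm and vebedm both end in -m yet inflect differently (weasvawhatm, vebedmen), so the final letter is not what conditions the rule; the second-to-last letter is.
"diptoworp" has second-to-last letter 'r'. The one such stem in the data (muvmarv → pimuvmarv) adds the prefix pi-, so the same rule applies.
So diptoworp → pidiptoworp.

pidiptoworp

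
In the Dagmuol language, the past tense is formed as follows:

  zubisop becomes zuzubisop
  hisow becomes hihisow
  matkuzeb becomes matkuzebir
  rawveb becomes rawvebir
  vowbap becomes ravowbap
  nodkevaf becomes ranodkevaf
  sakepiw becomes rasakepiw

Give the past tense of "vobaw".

zubisop and vowbap both end in -p yet inflect differently (zuzubisop, ravowbap), so the final letter is not what conditions the rule; the last vowel is.
"vobaw" has last vowel 'a'. The stems whose last vowel is 'a' (vowbap → ravowbap, nodkevaf → ranodkevaf) add the prefix ra-.
So vobaw → ravobaw.

ravobaw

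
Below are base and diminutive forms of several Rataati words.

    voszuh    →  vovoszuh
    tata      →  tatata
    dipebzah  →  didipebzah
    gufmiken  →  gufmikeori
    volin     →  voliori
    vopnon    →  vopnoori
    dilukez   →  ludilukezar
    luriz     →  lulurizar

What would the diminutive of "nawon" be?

gufmiken and dilukez both have last vowel 'e' yet inflect differently (gufmikeori, ludilukezar), so the last vowel is not what conditions the rule; the final letter is.
"nawon" ends in -n. The stems ending in -n (gufmiken → gufmikeori, volin → voliori, vopnon → vopnoori) drop the final letter and add -ori.
The other patterns: stems ending in -a or -h repeat the first consonant+vowel as a prefix; stems ending in -z add lu- … -ar around the stem.
So nawon → nawoori.

nawoori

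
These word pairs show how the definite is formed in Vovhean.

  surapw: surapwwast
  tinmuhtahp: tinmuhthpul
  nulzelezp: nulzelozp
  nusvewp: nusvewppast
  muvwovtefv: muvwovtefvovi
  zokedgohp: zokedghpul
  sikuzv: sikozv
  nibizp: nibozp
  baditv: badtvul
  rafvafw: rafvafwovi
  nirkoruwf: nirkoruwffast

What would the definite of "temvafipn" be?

"temvafipn" has second-to-last letter 'p'. The one such stem in the data (surapw → surapwwast) doubles the final consonant and adds -ast (as do nusvewp, nirkoruwf), so the same rule applies.
So temvafipn → temvafipnnast.

temvafipnnast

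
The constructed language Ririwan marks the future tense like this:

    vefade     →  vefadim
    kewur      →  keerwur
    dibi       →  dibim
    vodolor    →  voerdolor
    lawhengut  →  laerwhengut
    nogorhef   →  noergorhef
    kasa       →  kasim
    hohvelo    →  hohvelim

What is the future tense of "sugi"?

vefade and nogorhef both have last vowel 'e' yet inflect differently (vefadim, noergorhef), so the last vowel is not what conditions the rule; whether the stem ends in a vowel or a consonant is.
"sugi" ends in a vowel. The stems ending in a vowel (kasa → kasim, vefade → vefadim, dibi → dibim) drop the final letter and add -im.
So sugi → sugim.

sugim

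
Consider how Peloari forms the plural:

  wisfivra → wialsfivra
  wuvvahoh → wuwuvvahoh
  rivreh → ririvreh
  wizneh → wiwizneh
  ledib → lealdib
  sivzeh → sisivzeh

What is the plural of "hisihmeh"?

"hisihmeh" ends in -h. The stems ending in -h (sivzeh → sisivzeh, rivreh → ririvreh, wizneh → wiwizneh) repeat the first consonant+vowel as a prefix.
So hisihmeh → hihisihmeh.

hihisihmeh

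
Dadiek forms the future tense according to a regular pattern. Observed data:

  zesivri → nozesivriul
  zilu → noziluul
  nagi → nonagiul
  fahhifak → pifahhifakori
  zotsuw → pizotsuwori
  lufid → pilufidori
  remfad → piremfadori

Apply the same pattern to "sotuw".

pisotuwori

zilu and zotsuw both have last vowel 'u' yet inflect differently (noziluul, pizotsuwori), so the last vowel is not what conditions the rule; whether the stem ends in a vowel or a consonant is.
"sotuw" ends in a consonant. The stems ending in a consonant (fahhifak → pifahhifakori, zotsuw → pizotsuwori, lufid → pilufidori) add pi- … -ori around the stem.
So sotuw → pisotuwori.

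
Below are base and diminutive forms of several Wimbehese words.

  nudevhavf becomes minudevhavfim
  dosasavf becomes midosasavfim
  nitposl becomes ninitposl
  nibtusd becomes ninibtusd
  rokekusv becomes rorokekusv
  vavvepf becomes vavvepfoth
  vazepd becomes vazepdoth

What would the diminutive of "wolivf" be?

nudevhavf and vavvepf both end in -f yet inflect differently (minudevhavfim, vavvepfoth), so the final letter is not what conditions the rule; the second-to-last letter is.
"wolivf" has second-to-last letter 'v'. The stems whose second-to-last letter is 'v' (nudevhavf → minudevhavfim, dosasavf → midosasavfim) add mi- … -im around the stem.
So wolivf → miwolivfim.

miwolivfim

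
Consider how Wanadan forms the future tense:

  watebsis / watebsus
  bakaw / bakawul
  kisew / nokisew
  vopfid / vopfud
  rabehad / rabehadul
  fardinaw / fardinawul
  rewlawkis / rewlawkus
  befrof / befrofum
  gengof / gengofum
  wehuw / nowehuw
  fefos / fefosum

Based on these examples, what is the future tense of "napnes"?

nonapnes

vopfid and rabehad both end in -d yet inflect differently (vopfud, rabehadul), so the final letter is not what conditions the rule; the last vowel is.
"napnes" has last vowel 'e'. The one such stem in the data (kisew → nokisew) adds the prefix no-, so the same rule applies.
The other patterns: stems whose last vowel is 'i' change the last vowel to 'u'; stems whose last vowel is 'a' add -ul; stems whose last vowel is 'o' add -um.
So napnes → nonapnes.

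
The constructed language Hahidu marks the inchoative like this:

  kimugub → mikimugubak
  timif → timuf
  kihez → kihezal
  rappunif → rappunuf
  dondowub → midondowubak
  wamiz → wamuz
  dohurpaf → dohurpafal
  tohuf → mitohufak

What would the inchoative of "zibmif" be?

timif and tohuf both end in -f yet inflect differently (timuf, mitohufak), so the final letter is not what conditions the rule; the last vowel is.
"zibmif" has last vowel 'i'. The stems whose last vowel is 'i' (timif → timuf, wamiz → wamuz, rappunif → rappunuf) change the last vowel to 'u'.
The other patterns: stems whose last vowel is 'u' add mi- … -ak around the stem; stems whose last vowel is 'a' or 'e' add -al.
So zibmif → zibmuf.

zibmuf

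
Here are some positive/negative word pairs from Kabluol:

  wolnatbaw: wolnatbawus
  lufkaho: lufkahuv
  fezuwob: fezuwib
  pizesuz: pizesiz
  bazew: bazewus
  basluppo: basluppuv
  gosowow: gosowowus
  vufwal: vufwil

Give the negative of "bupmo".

gosowow and basluppo both have last vowel 'o' yet inflect differently (gosowowus, basluppuv), so the last vowel is not what conditions the rule; the final letter is.
"bupmo" ends in -o. The stems ending in -o (basluppo → basluppuv, lufkaho → lufkahuv) drop the final letter and add -uv.
The other patterns: stems ending in -w add -us; stems ending in -b, -l or -z change the last vowel to 'i'.
So bupmo → bupmuv.

bupmuv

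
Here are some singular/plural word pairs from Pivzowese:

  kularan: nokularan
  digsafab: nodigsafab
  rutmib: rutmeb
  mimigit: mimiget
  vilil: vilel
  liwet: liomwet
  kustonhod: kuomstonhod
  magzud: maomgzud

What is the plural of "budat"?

nobudat

"budat" has last vowel 'a'. The stems whose last vowel is 'a' (kularan → nokularan, digsafab → nodigsafab) add the prefix no-.
The other patterns: stems whose last vowel is 'i' change the last vowel to 'e'; stems whose last vowel is 'e', 'o' or 'u' insert -om- after the first vowel.
So budat → nobudat.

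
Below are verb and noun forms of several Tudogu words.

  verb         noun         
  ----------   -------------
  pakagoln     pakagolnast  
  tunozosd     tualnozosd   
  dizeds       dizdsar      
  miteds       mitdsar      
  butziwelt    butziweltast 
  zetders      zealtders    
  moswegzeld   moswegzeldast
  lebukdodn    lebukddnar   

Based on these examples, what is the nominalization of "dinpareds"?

"dinpareds" has second-to-last letter 'd'. The stems whose second-to-last letter is 'd' (lebukdodn → lebukddnar, dizeds → dizdsar, miteds → mitdsar) delete the last vowel and add -ar.
The other patterns: stems whose second-to-last letter is 'l' add -ast; stems whose second-to-last letter is 'r' or 's' insert -al- after the first vowel.
So dinpareds → dinpardsar.

dinpardsar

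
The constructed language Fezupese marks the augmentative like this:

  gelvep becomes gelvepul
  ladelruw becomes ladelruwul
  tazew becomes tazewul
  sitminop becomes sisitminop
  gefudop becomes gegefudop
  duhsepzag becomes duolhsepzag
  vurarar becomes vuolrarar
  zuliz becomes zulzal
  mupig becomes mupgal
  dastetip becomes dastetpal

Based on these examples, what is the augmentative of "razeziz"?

razezzal

gelvep and sitminop both end in -p yet inflect differently (gelvepul, sisitminop), so the final letter is not what conditions the rule; the last vowel is.
"razeziz" has last vowel 'i'. The stems whose last vowel is 'i' (zuliz → zulzal, mupig → mupgal, dastetip → dastetpal) delete the last vowel and add -al.
The other patterns: stems whose last vowel is 'e' or 'u' add -ul; stems whose last vowel is 'o' repeat the first consonant+vowel as a prefix; stems whose last vowel is 'a' insert -ol- after the first vowel.
So razeziz → razezzal.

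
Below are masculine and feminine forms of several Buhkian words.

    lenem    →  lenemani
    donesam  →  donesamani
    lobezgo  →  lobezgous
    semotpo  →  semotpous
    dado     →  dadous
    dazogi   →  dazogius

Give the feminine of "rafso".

lenem and lobezgo both begin with l- yet inflect differently (lenemani, lobezgous), so the first letter is not what conditions the rule; whether the stem ends in a vowel or a consonant is.
"rafso" ends in a vowel. The stems ending in a vowel (lobezgo → lobezgous, semotpo → semotpous, dado → dadous) add -us.
The other pattern: stems ending in a consonant add -ani.
So rafso → rafsous.

rafsous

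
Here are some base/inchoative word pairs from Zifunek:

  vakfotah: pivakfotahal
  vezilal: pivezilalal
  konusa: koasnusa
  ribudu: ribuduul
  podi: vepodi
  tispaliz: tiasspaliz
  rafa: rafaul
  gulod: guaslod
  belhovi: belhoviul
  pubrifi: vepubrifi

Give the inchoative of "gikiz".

giaskiz

podi and belhovi both end in -i yet inflect differently (vepodi, belhoviul), so the final letter is not what conditions the rule; the first letter is.
"gikiz" begins with g-. The one such stem in the data (gulod → guaslod) inserts -as- after the first vowel (as do tispaliz, konusa), so the same rule applies.
The other patterns: stems beginning with v- add pi- … -al around the stem; stems beginning with p- add the prefix ve-; stems beginning with b- or r- add -ul.
So gikiz → giaskiz.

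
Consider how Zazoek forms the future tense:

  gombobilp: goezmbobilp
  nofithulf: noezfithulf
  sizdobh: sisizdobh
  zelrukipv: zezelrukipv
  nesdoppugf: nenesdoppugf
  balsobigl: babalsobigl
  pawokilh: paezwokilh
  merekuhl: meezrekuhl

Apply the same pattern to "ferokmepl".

feferokmepl

pawokilh and sizdobh both end in -h yet inflect differently (paezwokilh, sisizdobh), so the final letter is not what conditions the rule; the second-to-last letter is.
"ferokmepl" has second-to-last letter 'p'. The one such stem in the data (zelrukipv → zezelrukipv) repeats the first consonant+vowel as a prefix (as do sizdobh, nesdoppugf), so the same rule applies.
So ferokmepl → feferokmepl.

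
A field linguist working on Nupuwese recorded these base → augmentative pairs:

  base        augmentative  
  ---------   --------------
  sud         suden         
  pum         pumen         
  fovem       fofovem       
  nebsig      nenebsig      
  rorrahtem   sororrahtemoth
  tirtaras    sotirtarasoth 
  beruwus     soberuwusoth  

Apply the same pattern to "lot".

loten

pum and fovem both end in -m yet inflect differently (pumen, fofovem), so the final letter is not what conditions the rule; the number of vowels is.
"lot" has 1 vowel. The stems with 1 vowel (sud → suden, pum → pumen) add -en.
The other patterns: stems with 2 vowels repeat the first consonant+vowel as a prefix; stems with 3 vowels add so- … -oth around the stem.
So lot → loten.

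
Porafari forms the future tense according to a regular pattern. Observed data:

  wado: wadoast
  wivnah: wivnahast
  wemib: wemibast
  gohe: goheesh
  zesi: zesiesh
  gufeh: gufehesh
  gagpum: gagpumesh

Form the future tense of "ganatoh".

ganatohesh

wivnah and gufeh both end in -h yet inflect differently (wivnahast, gufehesh), so the final letter is not what conditions the rule; the first letter is.
"ganatoh" begins with g-. The stems beginning with g- (gohe → goheesh, gufeh → gufehesh, gagpum → gagpumesh) add -esh.
The other pattern: stems beginning with w- add -ast.
So ganatoh → ganatohesh.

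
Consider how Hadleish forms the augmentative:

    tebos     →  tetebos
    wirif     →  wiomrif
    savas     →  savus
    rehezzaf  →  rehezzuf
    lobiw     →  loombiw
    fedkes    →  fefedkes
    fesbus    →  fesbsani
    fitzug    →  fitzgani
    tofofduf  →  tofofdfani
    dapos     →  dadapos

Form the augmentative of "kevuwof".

"kevuwof" has last vowel 'o'. The stems whose last vowel is 'o' (tebos → tetebos, dapos → dadapos) repeat the first consonant+vowel as a prefix.
So kevuwof → kekevuwof.

kekevuwof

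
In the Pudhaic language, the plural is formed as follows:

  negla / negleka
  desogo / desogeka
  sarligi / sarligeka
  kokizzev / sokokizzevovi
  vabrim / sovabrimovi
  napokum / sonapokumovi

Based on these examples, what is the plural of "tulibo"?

sarligi and vabrim both have last vowel 'i' yet inflect differently (sarligeka, sovabrimovi), so the last vowel is not what conditions the rule; whether the stem ends in a vowel or a consonant is.
"tulibo" ends in a vowel. The stems ending in a vowel (negla → negleka, desogo → desogeka, sarligi → sarligeka) drop the final letter and add -eka.
The other pattern: stems ending in a consonant add so- … -ovi around the stem.
So tulibo → tulibeka.

tulibeka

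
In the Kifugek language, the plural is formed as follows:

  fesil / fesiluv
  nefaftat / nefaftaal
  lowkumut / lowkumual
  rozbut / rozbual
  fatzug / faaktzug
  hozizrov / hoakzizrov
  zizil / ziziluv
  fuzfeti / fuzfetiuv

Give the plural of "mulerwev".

lowkumut and fatzug both have last vowel 'u' yet inflect differently (lowkumual, faaktzug), so the last vowel is not what conditions the rule; the final letter is.
"mulerwev" ends in -v. The one such stem in the data (hozizrov → hoakzizrov) inserts -ak- after the first vowel (as does fatzug), so the same rule applies.
So mulerwev → muaklerwev.

muaklerwev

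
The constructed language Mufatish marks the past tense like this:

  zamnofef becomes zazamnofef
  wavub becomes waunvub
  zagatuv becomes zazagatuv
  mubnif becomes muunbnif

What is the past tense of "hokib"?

hounkib

"hokib" has 2 vowels. The stems with 2 vowels (mubnif → muunbnif, wavub → waunvub) insert -un- after the first vowel.
The other pattern: stems with 3 vowels repeat the first consonant+vowel as a prefix.
So hokib → hounkib.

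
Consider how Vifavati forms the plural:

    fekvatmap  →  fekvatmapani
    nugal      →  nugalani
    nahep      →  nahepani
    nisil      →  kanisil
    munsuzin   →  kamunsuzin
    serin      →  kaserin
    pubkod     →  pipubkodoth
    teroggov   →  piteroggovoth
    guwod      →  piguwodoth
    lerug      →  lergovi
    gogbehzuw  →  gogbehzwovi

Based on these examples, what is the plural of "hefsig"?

nugal and nisil both end in -l yet inflect differently (nugalani, kanisil), so the final letter is not what conditions the rule; the last vowel is.
"hefsig" has last vowel 'i'. The stems whose last vowel is 'i' (nisil → kanisil, munsuzin → kamunsuzin, serin → kaserin) add the prefix ka-.
So hefsig → kahefsig.

kahefsig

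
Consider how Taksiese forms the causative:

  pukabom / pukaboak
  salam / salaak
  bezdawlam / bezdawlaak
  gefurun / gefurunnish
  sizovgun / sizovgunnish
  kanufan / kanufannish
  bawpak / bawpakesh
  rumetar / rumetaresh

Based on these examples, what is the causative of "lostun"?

salam and kanufan both have last vowel 'a' yet inflect differently (salaak, kanufannish), so the last vowel is not what conditions the rule; the final letter is.
"lostun" ends in -n. The stems ending in -n (gefurun → gefurunnish, sizovgun → sizovgunnish, kanufan → kanufannish) double the final consonant and add -ish.
The other patterns: stems ending in -m drop the final letter and add -ak; stems ending in -k or -r add -esh.
So lostun → lostunnish.

lostunnish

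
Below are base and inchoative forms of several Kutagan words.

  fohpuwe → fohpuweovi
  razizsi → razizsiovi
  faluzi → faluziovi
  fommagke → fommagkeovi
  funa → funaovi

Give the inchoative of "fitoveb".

fitovebovi

Every pair shown (fohpuwe → fohpuweovi, razizsi → razizsiovi, faluzi → faluziovi, …) follows the same rule: add -ovi.
So fitoveb → fitovebovi.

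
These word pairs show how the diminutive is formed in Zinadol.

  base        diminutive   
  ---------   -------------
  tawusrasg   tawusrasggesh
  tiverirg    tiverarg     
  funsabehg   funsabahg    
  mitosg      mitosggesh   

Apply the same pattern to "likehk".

likahk

tawusrasg and tiverirg both end in -g yet inflect differently (tawusrasggesh, tiverarg), so the final letter is not what conditions the rule; the second-to-last letter is.
"likehk" has second-to-last letter 'h'. The one such stem in the data (funsabehg → funsabahg) changes the last vowel to 'a' (as does tiverirg), so the same rule applies.
The other pattern: stems whose second-to-last letter is 's' double the final consonant and add -esh.
So likehk → likahk.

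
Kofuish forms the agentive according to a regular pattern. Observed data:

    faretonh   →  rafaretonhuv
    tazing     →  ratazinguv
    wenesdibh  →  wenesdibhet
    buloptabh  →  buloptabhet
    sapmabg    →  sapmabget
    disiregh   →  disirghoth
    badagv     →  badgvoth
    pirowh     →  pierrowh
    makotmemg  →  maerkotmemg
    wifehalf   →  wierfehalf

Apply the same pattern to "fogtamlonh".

faretonh and wenesdibh both end in -h yet inflect differently (rafaretonhuv, wenesdibhet), so the final letter is not what conditions the rule; the second-to-last letter is.
"fogtamlonh" has second-to-last letter 'n'. The stems whose second-to-last letter is 'n' (faretonh → rafaretonhuv, tazing → ratazinguv) add ra- … -uv around the stem.
So fogtamlonh → rafogtamlonhuv.

rafogtamlonhuv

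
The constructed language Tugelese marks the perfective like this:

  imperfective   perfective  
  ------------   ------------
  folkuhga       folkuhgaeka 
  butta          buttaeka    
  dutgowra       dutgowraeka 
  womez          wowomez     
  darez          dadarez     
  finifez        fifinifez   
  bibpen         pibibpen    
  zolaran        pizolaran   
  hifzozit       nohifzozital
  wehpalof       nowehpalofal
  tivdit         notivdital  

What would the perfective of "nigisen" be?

pinigisen

womez and bibpen both have last vowel 'e' yet inflect differently (wowomez, pibibpen), so the last vowel is not what conditions the rule; the final letter is.
"nigisen" ends in -n. The stems ending in -n (bibpen → pibibpen, zolaran → pizolaran) add the prefix pi-.
The other patterns: stems ending in -a add -eka; stems ending in -z repeat the first consonant+vowel as a prefix; stems ending in -f or -t add no- … -al around the stem.
So nigisen → pinigisen.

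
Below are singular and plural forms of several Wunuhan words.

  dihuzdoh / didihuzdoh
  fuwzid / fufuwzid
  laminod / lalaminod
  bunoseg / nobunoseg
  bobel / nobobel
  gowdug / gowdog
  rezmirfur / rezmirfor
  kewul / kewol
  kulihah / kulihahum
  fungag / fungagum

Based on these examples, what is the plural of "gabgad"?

bunoseg and gowdug both end in -g yet inflect differently (nobunoseg, gowdog), so the final letter is not what conditions the rule; the last vowel is.
"gabgad" has last vowel 'a'. The stems whose last vowel is 'a' (kulihah → kulihahum, fungag → fungagum) add -um.
The other patterns: stems whose last vowel is 'i' or 'o' repeat the first consonant+vowel as a prefix; stems whose last vowel is 'e' add the prefix no-; stems whose last vowel is 'u' change the last vowel to 'o'.
So gabgad → gabgadum.

gabgadum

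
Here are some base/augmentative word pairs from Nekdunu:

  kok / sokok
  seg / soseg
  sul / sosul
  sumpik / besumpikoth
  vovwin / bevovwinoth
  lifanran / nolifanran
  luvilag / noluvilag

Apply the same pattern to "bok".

sobok

kok and sumpik both end in -k yet inflect differently (sokok, besumpikoth), so the final letter is not what conditions the rule; the number of vowels is.
"bok" has 1 vowel. The stems with 1 vowel (kok → sokok, seg → soseg, sul → sosul) add the prefix so-.
The other patterns: stems with 2 vowels add be- … -oth around the stem; stems with 3 vowels add the prefix no-.
So bok → sobok.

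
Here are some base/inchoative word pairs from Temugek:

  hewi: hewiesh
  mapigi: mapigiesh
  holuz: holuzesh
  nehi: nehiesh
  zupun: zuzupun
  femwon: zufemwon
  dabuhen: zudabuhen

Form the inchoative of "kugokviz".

holuz and zupun both have last vowel 'u' yet inflect differently (holuzesh, zuzupun), so the last vowel is not what conditions the rule; the final letter is.
"kugokviz" ends in -z. The one such stem in the data (holuz → holuzesh) adds -esh, so the same rule applies.
The other pattern: stems ending in -n add the prefix zu-.
So kugokviz → kugokvizesh.

kugokvizesh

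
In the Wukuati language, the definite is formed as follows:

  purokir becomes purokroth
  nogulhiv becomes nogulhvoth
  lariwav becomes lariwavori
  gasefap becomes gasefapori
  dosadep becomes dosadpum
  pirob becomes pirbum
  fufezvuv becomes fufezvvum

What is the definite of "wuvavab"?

wuvavabori

"wuvavab" has last vowel 'a'. The stems whose last vowel is 'a' (lariwav → lariwavori, gasefap → gasefapori) add -ori.
The other patterns: stems whose last vowel is 'i' delete the last vowel and add -oth; stems whose last vowel is 'e', 'o' or 'u' delete the last vowel and add -um.
So wuvavab → wuvavabori.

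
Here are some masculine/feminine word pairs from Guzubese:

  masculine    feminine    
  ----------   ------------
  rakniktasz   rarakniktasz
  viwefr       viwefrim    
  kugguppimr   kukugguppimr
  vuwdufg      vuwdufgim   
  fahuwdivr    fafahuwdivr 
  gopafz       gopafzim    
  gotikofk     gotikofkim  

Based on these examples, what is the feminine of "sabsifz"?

gopafz and rakniktasz both end in -z yet inflect differently (gopafzim, rarakniktasz), so the final letter is not what conditions the rule; the second-to-last letter is.
"sabsifz" has second-to-last letter 'f'. The stems whose second-to-last letter is 'f' (viwefr → viwefrim, gopafz → gopafzim, gotikofk → gotikofkim) add -im.
The other pattern: stems whose second-to-last letter is 'm', 's' or 'v' repeat the first consonant+vowel as a prefix.
So sabsifz → sabsifzim.

sabsifzim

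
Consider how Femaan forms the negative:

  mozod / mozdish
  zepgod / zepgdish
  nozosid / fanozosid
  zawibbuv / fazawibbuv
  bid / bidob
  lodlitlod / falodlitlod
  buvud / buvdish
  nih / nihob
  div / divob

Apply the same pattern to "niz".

bid and mozod both end in -d yet inflect differently (bidob, mozdish), so the final letter is not what conditions the rule; the number of vowels is.
"niz" has 1 vowel. The stems with 1 vowel (nih → nihob, bid → bidob, div → divob) add -ob.
So niz → nizob.

nizob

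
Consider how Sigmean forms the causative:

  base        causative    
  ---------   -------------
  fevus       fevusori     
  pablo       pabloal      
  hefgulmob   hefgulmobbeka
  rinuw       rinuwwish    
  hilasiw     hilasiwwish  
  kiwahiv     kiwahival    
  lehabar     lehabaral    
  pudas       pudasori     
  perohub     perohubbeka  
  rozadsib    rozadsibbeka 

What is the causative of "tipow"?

tipowwish

fevus and perohub both have last vowel 'u' yet inflect differently (fevusori, perohubbeka), so the last vowel is not what conditions the rule; the final letter is.
"tipow" ends in -w. The stems ending in -w (rinuw → rinuwwish, hilasiw → hilasiwwish) double the final consonant and add -ish.
So tipow → tipowwish.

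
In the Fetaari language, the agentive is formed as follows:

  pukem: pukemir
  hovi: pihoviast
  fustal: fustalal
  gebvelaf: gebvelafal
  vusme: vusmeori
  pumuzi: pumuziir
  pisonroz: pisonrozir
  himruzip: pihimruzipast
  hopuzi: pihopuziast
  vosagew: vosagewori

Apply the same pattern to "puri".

"puri" begins with p-. The stems beginning with p- (pukem → pukemir, pumuzi → pumuziir, pisonroz → pisonrozir) add -ir.
The other patterns: stems beginning with v- add -ori; stems beginning with h- add pi- … -ast around the stem; stems beginning with f- or g- add -al.
So puri → puriir.

puriir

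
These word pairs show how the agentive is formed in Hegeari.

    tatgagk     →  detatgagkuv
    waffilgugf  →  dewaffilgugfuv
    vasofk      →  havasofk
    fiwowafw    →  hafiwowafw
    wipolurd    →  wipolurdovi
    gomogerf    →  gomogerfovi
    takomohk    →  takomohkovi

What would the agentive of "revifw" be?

"revifw" has second-to-last letter 'f'. The stems whose second-to-last letter is 'f' (vasofk → havasofk, fiwowafw → hafiwowafw) add the prefix ha-.
So revifw → harevifw.

harevifw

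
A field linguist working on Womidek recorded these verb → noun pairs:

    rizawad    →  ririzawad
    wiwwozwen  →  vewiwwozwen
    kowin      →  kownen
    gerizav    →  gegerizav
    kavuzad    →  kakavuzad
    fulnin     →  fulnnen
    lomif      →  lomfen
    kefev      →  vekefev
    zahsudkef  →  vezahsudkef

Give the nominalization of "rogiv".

"rogiv" has last vowel 'i'. The stems whose last vowel is 'i' (fulnin → fulnnen, lomif → lomfen, kowin → kownen) delete the last vowel and add -en.
The other patterns: stems whose last vowel is 'a' repeat the first consonant+vowel as a prefix; stems whose last vowel is 'e' add the prefix ve-.
So rogiv → rogven.

rogven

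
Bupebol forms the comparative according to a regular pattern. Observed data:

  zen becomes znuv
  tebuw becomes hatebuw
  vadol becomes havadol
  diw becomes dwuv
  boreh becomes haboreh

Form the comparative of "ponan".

haponan

tebuw and diw both end in -w yet inflect differently (hatebuw, dwuv), so the final letter is not what conditions the rule; the number of vowels is.
"ponan" has 2 vowels. The stems with 2 vowels (boreh → haboreh, tebuw → hatebuw, vadol → havadol) add the prefix ha-.
So ponan → haponan.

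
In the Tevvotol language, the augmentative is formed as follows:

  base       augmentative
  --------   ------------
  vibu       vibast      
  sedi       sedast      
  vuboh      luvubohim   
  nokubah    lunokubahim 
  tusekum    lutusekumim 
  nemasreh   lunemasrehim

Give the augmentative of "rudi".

"rudi" ends in a vowel. The stems ending in a vowel (vibu → vibast, sedi → sedast) drop the final letter and add -ast.
So rudi → rudast.

rudast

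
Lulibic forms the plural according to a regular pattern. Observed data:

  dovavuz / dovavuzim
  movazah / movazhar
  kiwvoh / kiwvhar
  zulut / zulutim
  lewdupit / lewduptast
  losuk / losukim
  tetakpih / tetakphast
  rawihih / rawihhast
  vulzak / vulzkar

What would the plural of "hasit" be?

hastast

zulut and lewdupit both end in -t yet inflect differently (zulutim, lewduptast), so the final letter is not what conditions the rule; the last vowel is.
"hasit" has last vowel 'i'. The stems whose last vowel is 'i' (tetakpih → tetakphast, rawihih → rawihhast, lewdupit → lewduptast) delete the last vowel and add -ast.
So hasit → hastast.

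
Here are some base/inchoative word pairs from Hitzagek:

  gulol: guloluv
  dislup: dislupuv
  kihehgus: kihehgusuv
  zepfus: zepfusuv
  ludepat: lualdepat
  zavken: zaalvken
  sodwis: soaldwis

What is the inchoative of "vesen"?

kihehgus and sodwis both end in -s yet inflect differently (kihehgusuv, soaldwis), so the final letter is not what conditions the rule; the last vowel is.
"vesen" has last vowel 'e'. The one such stem in the data (zavken → zaalvken) inserts -al- after the first vowel (as do ludepat, sodwis), so the same rule applies.
So vesen → vealsen.

vealsen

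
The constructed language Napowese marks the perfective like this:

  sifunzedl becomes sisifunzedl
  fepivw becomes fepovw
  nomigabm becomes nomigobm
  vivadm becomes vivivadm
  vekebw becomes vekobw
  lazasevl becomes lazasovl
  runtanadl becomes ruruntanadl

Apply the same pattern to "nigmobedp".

ninigmobedp

vivadm and nomigabm both end in -m yet inflect differently (vivivadm, nomigobm), so the final letter is not what conditions the rule; the second-to-last letter is.
"nigmobedp" has second-to-last letter 'd'. The stems whose second-to-last letter is 'd' (sifunzedl → sisifunzedl, runtanadl → ruruntanadl, vivadm → vivivadm) repeat the first consonant+vowel as a prefix.
The other pattern: stems whose second-to-last letter is 'b' or 'v' change the last vowel to 'o'.
So nigmobedp → ninigmobedp.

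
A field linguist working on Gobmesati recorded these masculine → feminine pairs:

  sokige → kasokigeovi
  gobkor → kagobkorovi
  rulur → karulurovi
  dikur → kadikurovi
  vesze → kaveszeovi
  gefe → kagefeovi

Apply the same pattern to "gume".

kagumeovi

Every pair shown (sokige → kasokigeovi, gobkor → kagobkorovi, rulur → karulurovi, …) follows the same rule: add ka- … -ovi around the stem.
So gume → kagumeovi.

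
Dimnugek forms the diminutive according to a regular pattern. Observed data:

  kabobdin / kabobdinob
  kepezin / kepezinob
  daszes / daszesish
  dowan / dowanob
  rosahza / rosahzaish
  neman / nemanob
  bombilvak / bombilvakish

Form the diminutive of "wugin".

wuginob

"wugin" ends in -n. The stems ending in -n (kabobdin → kabobdinob, kepezin → kepezinob, neman → nemanob) add -ob.
So wugin → wuginob.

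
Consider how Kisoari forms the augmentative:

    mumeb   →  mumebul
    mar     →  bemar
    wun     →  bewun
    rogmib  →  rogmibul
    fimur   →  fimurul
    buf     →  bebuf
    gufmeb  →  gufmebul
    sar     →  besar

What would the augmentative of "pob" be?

"pob" has 1 vowel. The stems with 1 vowel (wun → bewun, mar → bemar, sar → besar) add the prefix be-.
The other pattern: stems with 2 vowels add -ul.
So pob → bepob.

bepob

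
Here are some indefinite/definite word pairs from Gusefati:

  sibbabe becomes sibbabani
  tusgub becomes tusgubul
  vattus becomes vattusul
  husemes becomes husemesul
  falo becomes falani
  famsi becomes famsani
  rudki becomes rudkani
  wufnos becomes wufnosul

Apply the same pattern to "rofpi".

falo and wufnos both have last vowel 'o' yet inflect differently (falani, wufnosul), so the last vowel is not what conditions the rule; whether the stem ends in a vowel or a consonant is.
"rofpi" ends in a vowel. The stems ending in a vowel (sibbabe → sibbabani, rudki → rudkani, falo → falani) drop the final letter and add -ani.
The other pattern: stems ending in a consonant add -ul.
So rofpi → rofpani.

rofpani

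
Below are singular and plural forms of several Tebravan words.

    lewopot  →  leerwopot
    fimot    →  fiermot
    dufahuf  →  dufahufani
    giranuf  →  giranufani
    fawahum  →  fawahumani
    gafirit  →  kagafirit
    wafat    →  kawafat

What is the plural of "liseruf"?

lewopot and gafirit both end in -t yet inflect differently (leerwopot, kagafirit), so the final letter is not what conditions the rule; the last vowel is.
"liseruf" has last vowel 'u'. The stems whose last vowel is 'u' (dufahuf → dufahufani, giranuf → giranufani, fawahum → fawahumani) add -ani.
So liseruf → liserufani.

liserufani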